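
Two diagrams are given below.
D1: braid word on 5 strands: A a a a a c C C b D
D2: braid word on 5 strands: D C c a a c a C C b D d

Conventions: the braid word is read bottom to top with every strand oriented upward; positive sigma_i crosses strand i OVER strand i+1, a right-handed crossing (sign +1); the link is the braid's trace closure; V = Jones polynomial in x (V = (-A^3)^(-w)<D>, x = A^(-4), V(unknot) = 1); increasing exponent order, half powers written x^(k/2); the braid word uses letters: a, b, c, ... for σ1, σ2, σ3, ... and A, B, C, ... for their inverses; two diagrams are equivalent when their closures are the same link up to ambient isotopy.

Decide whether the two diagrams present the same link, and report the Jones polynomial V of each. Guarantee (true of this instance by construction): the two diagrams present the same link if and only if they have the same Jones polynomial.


equivalent: yes
D1 (bracket -A^-10 + A^-6 + A^2; 10 crossings at w = +2): V = x + x^3 - x^4
V(D2) = x + x^3 - x^4  [12 crossings, <D> = -A^-10 + A^-6 + A^2, w = +2]
observation: all 2 diagrams share one V(x), hence one class


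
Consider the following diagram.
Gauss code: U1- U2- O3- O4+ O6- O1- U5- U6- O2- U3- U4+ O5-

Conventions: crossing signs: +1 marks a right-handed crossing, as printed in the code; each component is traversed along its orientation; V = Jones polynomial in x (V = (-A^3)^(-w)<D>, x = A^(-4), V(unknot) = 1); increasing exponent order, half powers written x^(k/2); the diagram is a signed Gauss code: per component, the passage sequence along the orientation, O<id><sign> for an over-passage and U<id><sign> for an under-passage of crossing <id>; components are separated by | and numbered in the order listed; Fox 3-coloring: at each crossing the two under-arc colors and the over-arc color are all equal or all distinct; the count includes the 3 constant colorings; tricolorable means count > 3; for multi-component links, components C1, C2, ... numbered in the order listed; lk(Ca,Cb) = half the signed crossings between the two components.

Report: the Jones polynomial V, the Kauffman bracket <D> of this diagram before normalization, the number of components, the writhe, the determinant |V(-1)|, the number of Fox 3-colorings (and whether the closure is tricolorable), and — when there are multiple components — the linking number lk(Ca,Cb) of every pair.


V(x) = -x^-4 + x^-3 + x^-1
bracket: A^-8 + 1 - A^4, w = -4
1 component, writhe -4, over 6 crossings
det 3, colorings 9 of 3^6 — tricolorable
observation: w = -4 shifts under R1 moves; the (-A^3)^(4) factor cancels that in V


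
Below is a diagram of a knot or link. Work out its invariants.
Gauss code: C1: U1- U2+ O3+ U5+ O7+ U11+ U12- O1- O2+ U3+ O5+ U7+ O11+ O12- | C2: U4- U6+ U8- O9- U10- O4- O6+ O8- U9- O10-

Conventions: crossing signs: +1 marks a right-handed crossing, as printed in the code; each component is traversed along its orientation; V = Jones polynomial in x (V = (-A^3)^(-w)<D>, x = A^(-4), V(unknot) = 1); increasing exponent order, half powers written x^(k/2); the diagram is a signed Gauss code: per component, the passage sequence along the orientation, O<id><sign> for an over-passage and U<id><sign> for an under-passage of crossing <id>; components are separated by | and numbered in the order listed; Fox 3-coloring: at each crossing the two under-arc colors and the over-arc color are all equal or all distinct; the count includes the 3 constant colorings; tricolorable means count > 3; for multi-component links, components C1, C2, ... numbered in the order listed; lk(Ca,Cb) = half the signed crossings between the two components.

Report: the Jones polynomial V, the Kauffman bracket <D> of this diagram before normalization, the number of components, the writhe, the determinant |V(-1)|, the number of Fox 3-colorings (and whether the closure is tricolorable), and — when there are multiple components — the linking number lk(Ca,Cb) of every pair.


V = x^(-7/2) - 2x^(-1/2) - 2x^(1/2) + x^(7/2)
<D> = A^-14 - 2A^-2 - 2A^2 + A^14 (w = 0)
2 components over 12 crossings, w = 0
lk(C1,C2): 0
81 Fox colorings among 3^12, |V(-1)| = 0: tricolorable
why: summing lk over 1 pair gives 0


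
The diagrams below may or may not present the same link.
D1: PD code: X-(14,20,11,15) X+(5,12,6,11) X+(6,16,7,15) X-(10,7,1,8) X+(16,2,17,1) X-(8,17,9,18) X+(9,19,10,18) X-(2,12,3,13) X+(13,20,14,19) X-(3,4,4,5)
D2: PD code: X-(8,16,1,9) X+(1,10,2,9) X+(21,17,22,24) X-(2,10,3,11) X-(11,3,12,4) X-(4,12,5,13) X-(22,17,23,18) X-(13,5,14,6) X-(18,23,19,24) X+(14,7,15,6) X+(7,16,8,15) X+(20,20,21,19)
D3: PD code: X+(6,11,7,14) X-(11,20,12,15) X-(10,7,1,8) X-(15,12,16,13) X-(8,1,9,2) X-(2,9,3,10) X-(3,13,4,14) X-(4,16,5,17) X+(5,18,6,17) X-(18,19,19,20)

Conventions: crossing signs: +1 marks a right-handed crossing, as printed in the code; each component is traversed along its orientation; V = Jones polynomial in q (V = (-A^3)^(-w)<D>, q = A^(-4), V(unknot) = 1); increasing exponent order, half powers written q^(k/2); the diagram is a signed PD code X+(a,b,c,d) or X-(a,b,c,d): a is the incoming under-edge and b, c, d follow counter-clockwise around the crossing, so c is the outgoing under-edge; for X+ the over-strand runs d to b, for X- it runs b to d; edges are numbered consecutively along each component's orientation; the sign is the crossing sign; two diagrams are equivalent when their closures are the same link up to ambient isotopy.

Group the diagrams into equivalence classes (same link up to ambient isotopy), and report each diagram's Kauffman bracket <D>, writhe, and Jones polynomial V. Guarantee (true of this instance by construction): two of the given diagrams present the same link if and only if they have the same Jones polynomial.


equivalence classes: {D1} | {D2} | {D3}
D1 (bracket A^-12 + A^-8 + A^-4 + 1; 10 crossings at w = 0): V = 1 + q + q^2 + q^3
D2 (bracket A^-6 + A^-2 + A^2 + A^6; 12 crossings at w = -2): V = q^-3 + q^-2 + q^-1 + 1
D3 (bracket A^-14 + A^-10 + 2A^-6 + A^-2 - A^10; 10 crossings at w = -6): V = -q^-7 + q^-4 + 2q^-3 + q^-2 + q^-1
key observation: 3 values of V(q) split the 3 diagrams


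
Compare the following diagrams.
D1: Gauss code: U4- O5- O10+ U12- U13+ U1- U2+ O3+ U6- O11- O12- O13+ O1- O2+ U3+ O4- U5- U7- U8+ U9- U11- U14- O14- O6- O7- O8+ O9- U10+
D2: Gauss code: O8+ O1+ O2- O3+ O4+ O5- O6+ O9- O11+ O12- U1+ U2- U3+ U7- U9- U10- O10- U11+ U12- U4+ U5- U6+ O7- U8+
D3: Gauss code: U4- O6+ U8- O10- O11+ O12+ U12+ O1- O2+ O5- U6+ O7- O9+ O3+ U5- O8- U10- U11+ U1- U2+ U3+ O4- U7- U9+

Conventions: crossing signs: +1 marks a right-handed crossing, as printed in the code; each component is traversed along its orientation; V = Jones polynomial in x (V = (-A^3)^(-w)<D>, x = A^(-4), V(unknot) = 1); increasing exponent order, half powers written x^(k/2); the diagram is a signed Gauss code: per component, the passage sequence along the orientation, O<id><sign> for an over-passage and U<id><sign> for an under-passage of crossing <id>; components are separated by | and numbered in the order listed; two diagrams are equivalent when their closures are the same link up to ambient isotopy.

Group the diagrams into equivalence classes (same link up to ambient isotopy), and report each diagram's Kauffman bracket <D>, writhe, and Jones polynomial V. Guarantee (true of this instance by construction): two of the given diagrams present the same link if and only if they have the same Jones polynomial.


grouping into links: {D1} | {D2} | {D3}
V(D1) = -x^-4 + x^-3 + x^-1  (w -4, c 14, <D> = A^-8 + 1 - A^4)
V(D2) = 1  [12 crossings, <D> = 1, w = 0]
V(D3) = x^-2 - x^-1 + 1 - x + x^2  (w 0, c 12, <D> = A^-8 - A^-4 + 1 - A^4 + A^8)
key observation: 3 values of V(x) split the 3 diagrams


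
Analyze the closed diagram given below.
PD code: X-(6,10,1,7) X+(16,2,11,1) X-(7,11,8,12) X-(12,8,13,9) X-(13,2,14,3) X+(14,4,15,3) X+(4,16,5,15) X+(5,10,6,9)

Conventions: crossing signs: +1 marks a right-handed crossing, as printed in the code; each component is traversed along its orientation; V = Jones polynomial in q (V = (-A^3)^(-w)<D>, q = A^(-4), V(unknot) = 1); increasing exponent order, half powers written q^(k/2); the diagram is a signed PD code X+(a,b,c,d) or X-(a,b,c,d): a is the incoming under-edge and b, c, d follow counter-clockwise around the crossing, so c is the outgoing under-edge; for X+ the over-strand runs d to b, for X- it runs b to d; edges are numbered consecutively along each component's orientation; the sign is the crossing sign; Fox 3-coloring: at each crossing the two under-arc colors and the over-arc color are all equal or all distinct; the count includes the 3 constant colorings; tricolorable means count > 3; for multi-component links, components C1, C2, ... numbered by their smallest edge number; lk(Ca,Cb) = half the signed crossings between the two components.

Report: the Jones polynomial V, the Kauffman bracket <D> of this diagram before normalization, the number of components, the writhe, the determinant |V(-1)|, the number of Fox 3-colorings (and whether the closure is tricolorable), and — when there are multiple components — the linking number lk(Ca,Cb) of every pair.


V(q) = q^-2 + 2 + q^2
bracket: A^-8 + 2 + A^8, w = 0
3 components, writhe 0, over 8 crossings
lk(C1,C2) = 0
linking number lk(C1,C3) = +1
lk(C2,C3): -1
det 4, colorings 3 of 3^8 — not tricolorable
observation: w = 0 (over 8 crossings) is diagram-only; (-A^3)^(0) removes it from V


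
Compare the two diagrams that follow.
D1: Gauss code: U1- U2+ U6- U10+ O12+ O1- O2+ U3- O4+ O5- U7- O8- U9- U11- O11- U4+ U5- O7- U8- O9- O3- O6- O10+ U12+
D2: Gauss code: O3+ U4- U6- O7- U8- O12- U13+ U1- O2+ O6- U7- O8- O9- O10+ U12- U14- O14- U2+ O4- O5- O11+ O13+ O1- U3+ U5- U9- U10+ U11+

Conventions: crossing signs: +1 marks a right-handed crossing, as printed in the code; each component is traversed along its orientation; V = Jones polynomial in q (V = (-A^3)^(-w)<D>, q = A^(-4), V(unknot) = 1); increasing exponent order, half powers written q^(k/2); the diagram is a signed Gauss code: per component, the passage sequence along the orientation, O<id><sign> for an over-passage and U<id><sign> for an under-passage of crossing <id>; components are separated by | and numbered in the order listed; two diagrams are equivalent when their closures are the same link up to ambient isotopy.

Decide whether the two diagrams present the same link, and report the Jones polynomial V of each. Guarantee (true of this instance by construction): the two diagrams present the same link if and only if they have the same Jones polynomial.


same link: yes
V(D1) = -q^-4 + q^-3 + q^-1  [12 crossings, <D> = A^-8 + 1 - A^4, w = -4]
V(D2) = -q^-4 + q^-3 + q^-1  (w -4, c 14, <D> = A^-8 + 1 - A^4)
note: Reidemeister moves carry D1 (12 crossings) to D2 (14)


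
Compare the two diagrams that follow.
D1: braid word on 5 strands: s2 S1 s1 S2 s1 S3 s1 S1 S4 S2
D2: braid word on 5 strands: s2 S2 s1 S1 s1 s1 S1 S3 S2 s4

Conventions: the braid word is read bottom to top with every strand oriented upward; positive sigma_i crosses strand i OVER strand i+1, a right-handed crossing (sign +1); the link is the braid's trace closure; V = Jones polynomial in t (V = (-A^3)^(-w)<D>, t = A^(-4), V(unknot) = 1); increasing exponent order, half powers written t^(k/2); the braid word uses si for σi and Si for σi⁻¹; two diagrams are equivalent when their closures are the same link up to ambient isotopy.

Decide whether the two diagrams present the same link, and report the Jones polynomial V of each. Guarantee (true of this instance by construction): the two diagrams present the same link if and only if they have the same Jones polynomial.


equivalent: yes
D1 (bracket A^-6; 10 crossings at w = -2): V = 1
D2 (bracket 1; 10 crossings at w = 0): V = 1
key observation: Markov moves rewrite D1 (10 crossings) into D2 (10)


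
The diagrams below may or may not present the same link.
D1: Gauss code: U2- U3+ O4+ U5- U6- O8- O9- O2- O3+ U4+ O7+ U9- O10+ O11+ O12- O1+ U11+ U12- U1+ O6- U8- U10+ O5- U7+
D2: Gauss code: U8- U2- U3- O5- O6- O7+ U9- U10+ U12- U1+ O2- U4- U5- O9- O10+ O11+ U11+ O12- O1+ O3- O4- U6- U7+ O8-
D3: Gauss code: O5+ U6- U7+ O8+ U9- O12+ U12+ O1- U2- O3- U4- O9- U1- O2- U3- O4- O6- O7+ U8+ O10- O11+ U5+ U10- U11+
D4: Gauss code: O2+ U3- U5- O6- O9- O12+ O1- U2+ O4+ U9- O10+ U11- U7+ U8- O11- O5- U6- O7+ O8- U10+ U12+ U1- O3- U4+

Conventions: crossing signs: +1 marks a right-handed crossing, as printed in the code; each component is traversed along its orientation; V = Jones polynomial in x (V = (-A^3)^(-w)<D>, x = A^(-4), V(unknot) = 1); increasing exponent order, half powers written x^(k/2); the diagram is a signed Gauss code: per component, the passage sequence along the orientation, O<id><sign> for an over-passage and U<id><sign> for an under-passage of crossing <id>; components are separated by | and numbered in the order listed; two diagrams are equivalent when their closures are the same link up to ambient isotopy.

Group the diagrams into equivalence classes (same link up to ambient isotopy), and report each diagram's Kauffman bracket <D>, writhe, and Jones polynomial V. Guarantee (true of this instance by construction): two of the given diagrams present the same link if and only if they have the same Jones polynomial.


classes: {D1, D4} | {D2} | {D3}
V(D1) = x^-4 - x^-3 + x^-2 - 2x^-1 + 2 - x + x^2  [12 crossings, <D> = A^-8 - A^-4 + 2 - 2A^4 + A^8 - A^12 + A^16, w = 0]
V(D2) = -x^-4 + x^-3 + x^-1  (w -4, c 12, <D> = A^-8 + 1 - A^4)
V(D3) = -x^-7 + x^-6 - x^-5 + x^-4 + x^-2  (w -2, c 12, <D> = A^2 + A^10 - A^14 + A^18 - A^22)
V(D4) = x^-4 - x^-3 + x^-2 - 2x^-1 + 2 - x + x^2  [12 crossings, <D> = A^-14 - A^-10 + 2A^-6 - 2A^-2 + A^2 - A^6 + A^10, w = -2]
note: V(x) takes 3 values over 4 diagrams, fixing the grouping


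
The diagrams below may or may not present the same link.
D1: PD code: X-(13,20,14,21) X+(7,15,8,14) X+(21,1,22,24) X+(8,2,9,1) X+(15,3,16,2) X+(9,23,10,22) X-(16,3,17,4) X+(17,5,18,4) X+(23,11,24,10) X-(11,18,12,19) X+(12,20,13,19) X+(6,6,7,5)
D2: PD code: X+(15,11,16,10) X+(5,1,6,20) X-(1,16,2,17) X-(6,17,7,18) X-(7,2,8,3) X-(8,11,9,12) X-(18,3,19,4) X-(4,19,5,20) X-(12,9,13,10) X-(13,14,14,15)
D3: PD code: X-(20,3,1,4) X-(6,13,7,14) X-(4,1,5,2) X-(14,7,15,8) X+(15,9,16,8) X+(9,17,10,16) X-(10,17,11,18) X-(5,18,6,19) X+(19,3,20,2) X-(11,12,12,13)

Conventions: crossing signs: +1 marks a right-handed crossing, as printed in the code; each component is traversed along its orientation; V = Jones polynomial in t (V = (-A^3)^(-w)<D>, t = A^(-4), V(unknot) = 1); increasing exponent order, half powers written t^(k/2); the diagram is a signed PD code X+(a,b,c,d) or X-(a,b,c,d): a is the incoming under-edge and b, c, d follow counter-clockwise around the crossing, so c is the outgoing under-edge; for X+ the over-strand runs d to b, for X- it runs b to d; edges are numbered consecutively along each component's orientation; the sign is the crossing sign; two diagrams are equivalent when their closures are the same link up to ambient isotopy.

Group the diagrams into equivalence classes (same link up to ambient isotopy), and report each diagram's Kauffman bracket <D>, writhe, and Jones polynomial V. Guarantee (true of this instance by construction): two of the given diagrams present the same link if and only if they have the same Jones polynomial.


classes: {D1} | {D2} | {D3}
V(D1) = t - t^2 + 2t^3 - t^4 + t^5 - t^6  [12 crossings, <D> = -A^-6 + A^-2 - A^2 + 2A^6 - A^10 + A^14, w = +6]
V(D2) = -t^-4 + t^-3 + t^-1  (w -6, c 10, <D> = A^-14 + A^-6 - A^-2)
D3 (bracket A^-12; 10 crossings at w = -4): V = 1
note: 3 classes among 3 diagrams; unequal V(t) rules out equality


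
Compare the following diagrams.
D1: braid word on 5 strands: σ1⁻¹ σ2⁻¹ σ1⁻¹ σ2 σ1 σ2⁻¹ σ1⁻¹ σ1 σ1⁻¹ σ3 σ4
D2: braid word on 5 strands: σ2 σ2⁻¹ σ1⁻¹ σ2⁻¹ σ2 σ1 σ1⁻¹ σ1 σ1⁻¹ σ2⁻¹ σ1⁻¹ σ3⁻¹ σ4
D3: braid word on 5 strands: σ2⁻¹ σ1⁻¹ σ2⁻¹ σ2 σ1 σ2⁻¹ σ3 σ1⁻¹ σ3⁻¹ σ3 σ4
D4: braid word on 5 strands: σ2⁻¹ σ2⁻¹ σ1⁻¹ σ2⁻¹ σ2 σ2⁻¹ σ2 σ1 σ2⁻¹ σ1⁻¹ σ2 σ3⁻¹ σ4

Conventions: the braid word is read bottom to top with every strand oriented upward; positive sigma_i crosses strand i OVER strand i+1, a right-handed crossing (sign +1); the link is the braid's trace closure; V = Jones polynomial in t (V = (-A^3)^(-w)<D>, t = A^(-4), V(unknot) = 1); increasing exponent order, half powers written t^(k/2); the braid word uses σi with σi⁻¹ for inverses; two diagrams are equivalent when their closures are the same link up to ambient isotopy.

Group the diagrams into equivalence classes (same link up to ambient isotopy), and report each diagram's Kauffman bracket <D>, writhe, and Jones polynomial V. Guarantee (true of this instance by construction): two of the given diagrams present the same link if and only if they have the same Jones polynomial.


grouping into links: {D1, D2, D3, D4}
V(D1) = -t^(-5/2) - t^(-1/2)  (w -1, c 11, <D> = A^-1 + A^7)
V(D2) = -t^(-5/2) - t^(-1/2)  [13 crossings, <D> = A^-7 + A, w = -3]
D3 (bracket A^-1 + A^7; 11 crossings at w = -1): V = -t^(-5/2) - t^(-1/2)
D4 (bracket A^-7 + A; 13 crossings at w = -3): V = -t^(-5/2) - t^(-1/2)
key observation: one V(t) for all 4 diagrams — one class (guaranteed)


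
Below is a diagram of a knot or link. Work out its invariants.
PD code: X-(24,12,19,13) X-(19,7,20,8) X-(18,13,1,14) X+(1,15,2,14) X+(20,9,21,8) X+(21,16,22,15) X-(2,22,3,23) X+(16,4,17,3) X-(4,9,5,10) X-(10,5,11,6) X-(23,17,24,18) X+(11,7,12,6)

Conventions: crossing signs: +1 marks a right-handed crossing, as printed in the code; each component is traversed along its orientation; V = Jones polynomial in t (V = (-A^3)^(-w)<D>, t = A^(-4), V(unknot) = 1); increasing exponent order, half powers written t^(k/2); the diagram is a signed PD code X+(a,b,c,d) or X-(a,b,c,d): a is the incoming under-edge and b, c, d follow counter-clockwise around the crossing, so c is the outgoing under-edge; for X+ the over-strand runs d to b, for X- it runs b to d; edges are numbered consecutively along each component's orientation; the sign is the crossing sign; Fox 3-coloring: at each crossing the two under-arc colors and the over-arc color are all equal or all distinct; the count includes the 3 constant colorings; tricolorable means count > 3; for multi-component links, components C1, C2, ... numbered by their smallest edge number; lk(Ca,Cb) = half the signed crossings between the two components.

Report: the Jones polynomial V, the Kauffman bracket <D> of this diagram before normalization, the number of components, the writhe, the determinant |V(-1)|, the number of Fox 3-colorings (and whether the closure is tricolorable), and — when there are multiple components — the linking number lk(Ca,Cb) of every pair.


V = -t^(-5/2) - t^(-1/2)
<D> = -A^-4 - A^4 (w = -2)
2 components over 12 crossings, w = -2
lk(C1,C2): -1
3 Fox colorings among 3^12, |V(-1)| = 2: not tricolorable
why: w = -2 shifts under R1 moves; the (-A^3)^(2) factor cancels that in V


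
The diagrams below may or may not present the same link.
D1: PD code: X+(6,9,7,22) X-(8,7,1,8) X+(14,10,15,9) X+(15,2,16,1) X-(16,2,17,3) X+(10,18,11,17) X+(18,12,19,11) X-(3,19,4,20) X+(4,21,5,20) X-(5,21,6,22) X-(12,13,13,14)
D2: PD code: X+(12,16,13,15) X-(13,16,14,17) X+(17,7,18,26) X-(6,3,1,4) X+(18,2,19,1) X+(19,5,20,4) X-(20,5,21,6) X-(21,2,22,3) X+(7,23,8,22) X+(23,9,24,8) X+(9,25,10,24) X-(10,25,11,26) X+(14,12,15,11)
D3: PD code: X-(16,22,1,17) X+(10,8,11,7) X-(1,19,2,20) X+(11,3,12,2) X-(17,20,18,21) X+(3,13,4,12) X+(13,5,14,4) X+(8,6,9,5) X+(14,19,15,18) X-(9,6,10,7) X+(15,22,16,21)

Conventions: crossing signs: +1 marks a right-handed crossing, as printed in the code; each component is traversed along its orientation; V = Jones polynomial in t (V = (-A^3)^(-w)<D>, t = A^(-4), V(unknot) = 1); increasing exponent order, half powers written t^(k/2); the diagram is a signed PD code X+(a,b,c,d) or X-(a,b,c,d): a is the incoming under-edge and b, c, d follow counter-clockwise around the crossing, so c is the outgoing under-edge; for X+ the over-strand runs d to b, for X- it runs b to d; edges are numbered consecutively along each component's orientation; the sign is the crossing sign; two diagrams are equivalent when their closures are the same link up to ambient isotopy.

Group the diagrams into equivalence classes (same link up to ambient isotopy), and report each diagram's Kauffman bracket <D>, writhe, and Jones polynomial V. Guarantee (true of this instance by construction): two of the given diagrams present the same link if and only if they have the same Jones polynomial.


classes: {D1, D2, D3}
V(D1) = -t^(1/2) - t^(3/2) - t^(5/2) + t^(9/2)  [11 crossings, <D> = -A^-15 + A^-7 + A^-3 + A, w = +1]
V(D2) = -t^(1/2) - t^(3/2) - t^(5/2) + t^(9/2)  (w +3, c 13, <D> = -A^-9 + A^-1 + A^3 + A^7)
D3 (bracket -A^-9 + A^-1 + A^3 + A^7; 11 crossings at w = +3): V = -t^(1/2) - t^(3/2) - t^(5/2) + t^(9/2)
note: all 3 diagrams share one V(t), hence one class


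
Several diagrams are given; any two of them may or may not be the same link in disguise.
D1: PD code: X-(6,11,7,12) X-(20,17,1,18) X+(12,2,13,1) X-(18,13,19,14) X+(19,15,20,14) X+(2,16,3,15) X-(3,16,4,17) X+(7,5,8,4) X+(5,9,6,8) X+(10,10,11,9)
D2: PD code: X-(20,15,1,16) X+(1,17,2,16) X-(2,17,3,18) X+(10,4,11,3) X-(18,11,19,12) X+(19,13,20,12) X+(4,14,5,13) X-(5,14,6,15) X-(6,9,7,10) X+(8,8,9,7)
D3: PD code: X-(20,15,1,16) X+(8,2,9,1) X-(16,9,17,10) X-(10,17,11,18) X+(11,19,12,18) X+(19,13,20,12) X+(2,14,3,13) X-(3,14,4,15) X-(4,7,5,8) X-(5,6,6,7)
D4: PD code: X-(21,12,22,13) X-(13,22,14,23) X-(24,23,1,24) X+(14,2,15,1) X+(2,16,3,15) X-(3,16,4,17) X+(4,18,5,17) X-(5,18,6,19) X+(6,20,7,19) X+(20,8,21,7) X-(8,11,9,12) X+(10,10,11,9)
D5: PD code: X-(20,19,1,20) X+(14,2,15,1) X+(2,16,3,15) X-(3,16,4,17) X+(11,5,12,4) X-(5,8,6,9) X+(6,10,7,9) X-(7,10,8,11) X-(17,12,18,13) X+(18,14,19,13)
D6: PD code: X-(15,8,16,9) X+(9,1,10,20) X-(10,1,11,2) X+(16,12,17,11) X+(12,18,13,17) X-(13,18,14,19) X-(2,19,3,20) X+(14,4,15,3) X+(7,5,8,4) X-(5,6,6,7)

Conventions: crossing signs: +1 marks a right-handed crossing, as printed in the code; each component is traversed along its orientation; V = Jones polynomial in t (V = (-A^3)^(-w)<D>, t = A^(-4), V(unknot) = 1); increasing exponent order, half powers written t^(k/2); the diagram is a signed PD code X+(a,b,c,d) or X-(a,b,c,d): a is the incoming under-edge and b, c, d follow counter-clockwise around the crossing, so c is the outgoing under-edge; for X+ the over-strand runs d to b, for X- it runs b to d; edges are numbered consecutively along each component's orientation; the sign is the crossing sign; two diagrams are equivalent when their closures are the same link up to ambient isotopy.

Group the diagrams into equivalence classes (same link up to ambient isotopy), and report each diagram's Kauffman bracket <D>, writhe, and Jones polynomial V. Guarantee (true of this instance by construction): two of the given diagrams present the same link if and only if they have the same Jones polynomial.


classes: {D1, D2, D3, D4, D5, D6}
V(D1) = 1  [10 crossings, <D> = A^6, w = +2]
V(D2) = 1  (w 0, c 10, <D> = 1)
D3 (bracket A^-6; 10 crossings at w = -2): V = 1
V(D4) = 1  (w 0, c 12, <D> = 1)
V(D5) = 1  (w 0, c 10, <D> = 1)
D6 (bracket 1; 10 crossings at w = 0): V = 1
note: one V(t) for all 6 diagrams — one class (guaranteed)


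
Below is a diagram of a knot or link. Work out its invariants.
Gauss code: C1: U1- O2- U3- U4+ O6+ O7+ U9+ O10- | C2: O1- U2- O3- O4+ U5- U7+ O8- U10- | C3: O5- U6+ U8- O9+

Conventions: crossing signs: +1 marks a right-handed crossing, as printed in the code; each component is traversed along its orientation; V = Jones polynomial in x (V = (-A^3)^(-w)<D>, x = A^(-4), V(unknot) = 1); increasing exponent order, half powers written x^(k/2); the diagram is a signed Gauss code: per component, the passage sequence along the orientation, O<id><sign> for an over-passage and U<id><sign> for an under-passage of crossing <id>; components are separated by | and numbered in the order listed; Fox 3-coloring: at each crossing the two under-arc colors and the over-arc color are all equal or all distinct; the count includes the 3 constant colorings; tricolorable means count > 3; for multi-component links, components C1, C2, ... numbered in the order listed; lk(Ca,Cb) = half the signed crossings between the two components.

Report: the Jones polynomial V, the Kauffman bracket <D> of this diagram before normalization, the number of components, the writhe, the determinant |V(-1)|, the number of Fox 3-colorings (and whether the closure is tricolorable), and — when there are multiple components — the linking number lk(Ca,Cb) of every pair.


Jones polynomial: V(x) = x^-5 - 2x^-4 + 3x^-3 - x^-2 + 3x^-1 - 1 + x
<D> = A^-10 - A^-6 + 3A^-2 - A^2 + 3A^6 - 2A^10 + A^14; writhe -2
components 3, writhe -2 (10 crossings)
linking number lk(C1,C2) = -1
lk(C1,C3): +1
lk(C2,C3) = -1
3-colorings: 9 of 3^10, det 12 — tricolorable
note: summing lk over 3 pairs gives -1


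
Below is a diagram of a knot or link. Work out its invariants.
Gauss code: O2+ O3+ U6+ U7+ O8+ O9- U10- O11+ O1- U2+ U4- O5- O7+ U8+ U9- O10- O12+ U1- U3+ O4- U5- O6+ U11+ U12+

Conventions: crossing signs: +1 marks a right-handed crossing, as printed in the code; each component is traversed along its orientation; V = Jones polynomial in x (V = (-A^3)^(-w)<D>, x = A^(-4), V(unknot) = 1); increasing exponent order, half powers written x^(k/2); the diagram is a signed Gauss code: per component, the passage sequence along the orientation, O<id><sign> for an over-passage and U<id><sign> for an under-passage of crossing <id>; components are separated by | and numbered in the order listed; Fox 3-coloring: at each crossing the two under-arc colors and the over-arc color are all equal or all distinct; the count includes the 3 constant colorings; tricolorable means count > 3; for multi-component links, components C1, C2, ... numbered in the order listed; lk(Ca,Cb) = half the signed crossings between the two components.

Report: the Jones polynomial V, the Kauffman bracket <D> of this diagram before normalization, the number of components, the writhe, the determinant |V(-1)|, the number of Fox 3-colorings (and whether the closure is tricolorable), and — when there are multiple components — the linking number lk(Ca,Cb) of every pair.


Jones polynomial: V(x) = -x^-1 + 2 - x + 2x^2 - x^3 + x^4 - x^5
<D> = -A^-14 + A^-10 - A^-6 + 2A^-2 - A^2 + 2A^6 - A^10; writhe +2
components 1, writhe +2 (12 crossings)
3-colorings: 9 of 3^12, det 9 — tricolorable
note: V spans 6 powers of x: at least 6 crossings in any diagram


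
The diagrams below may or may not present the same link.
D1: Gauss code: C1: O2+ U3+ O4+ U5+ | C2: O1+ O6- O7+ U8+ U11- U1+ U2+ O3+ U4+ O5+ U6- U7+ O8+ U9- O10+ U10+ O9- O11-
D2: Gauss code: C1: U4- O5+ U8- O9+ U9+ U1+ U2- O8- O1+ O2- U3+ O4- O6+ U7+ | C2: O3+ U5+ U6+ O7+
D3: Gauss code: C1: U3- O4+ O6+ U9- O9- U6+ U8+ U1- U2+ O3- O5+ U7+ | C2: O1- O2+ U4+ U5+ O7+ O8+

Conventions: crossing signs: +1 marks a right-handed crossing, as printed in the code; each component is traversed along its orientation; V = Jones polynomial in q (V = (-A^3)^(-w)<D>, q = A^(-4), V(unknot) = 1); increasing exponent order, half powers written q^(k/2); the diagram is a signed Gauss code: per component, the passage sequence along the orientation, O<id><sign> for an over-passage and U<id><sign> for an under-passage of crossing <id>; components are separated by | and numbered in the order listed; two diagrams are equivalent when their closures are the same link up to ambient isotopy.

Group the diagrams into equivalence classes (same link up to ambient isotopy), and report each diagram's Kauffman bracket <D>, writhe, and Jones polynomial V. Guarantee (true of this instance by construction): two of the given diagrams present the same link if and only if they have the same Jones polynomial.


equivalence classes: {D1} | {D2, D3}
D1 (bracket A^-7 - A^-3 + A + A^9; 11 crossings at w = +5): V = -q^(3/2) - q^(7/2) + q^(9/2) - q^(11/2)
V(D2) = -q^(1/2) + q^(3/2) - q^(5/2) - q^(9/2)  (w +3, c 9, <D> = A^-9 + A^-1 - A^3 + A^7)
V(D3) = -q^(1/2) + q^(3/2) - q^(5/2) - q^(9/2)  [9 crossings, <D> = A^-9 + A^-1 - A^3 + A^7, w = +3]
key observation: 2 values of V(q) split the 3 diagrams


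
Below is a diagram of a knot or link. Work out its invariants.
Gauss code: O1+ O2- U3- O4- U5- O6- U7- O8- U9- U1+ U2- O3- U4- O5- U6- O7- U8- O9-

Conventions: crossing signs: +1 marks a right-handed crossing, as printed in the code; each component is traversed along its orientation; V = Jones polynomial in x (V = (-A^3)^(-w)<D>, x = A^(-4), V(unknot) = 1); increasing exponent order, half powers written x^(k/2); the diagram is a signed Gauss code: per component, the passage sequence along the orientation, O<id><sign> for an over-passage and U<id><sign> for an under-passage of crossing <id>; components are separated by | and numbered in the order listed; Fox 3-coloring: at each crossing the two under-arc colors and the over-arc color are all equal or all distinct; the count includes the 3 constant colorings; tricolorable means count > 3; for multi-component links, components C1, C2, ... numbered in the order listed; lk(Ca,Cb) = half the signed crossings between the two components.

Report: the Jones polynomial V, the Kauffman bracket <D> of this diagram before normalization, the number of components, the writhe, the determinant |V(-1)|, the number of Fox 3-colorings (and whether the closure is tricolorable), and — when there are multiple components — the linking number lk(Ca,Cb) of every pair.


Jones polynomial: V(x) = -x^-10 + x^-9 - x^-8 + x^-7 - x^-6 + x^-5 + x^-3
<D> = -A^-9 - A^-1 + A^3 - A^7 + A^11 - A^15 + A^19; writhe -7
components 1, writhe -7 (9 crossings)
3-colorings: 3 of 3^9, det 7 — not tricolorable
note: the span of V is 7, forcing >= 7 crossings in any diagram


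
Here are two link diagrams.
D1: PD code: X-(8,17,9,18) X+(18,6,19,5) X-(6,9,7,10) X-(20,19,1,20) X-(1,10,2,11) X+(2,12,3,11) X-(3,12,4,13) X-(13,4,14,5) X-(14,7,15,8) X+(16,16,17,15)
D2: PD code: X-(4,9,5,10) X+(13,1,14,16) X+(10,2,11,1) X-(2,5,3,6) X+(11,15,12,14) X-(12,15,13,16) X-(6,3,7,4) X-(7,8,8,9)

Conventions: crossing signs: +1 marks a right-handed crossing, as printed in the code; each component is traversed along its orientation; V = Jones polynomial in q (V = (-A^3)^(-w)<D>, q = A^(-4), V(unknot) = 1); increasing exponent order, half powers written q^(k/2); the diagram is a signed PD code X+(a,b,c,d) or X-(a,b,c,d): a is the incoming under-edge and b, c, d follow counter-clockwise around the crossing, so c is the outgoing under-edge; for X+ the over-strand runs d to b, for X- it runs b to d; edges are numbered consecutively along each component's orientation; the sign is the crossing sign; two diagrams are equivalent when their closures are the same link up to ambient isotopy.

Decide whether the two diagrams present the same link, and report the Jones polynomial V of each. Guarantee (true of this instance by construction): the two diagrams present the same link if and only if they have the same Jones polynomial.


same link: no
V(D1) = -q^-6 + q^-5 - q^-4 + 2q^-3 - q^-2 + q^-1  [10 crossings, <D> = A^-8 - A^-4 + 2 - A^4 + A^8 - A^12, w = -4]
V(D2) = -q^-4 + q^-3 + q^-1  (w -2, c 8, <D> = A^-2 + A^6 - A^10)
note: 2 classes among 2 diagrams; unequal V(q) rules out equality


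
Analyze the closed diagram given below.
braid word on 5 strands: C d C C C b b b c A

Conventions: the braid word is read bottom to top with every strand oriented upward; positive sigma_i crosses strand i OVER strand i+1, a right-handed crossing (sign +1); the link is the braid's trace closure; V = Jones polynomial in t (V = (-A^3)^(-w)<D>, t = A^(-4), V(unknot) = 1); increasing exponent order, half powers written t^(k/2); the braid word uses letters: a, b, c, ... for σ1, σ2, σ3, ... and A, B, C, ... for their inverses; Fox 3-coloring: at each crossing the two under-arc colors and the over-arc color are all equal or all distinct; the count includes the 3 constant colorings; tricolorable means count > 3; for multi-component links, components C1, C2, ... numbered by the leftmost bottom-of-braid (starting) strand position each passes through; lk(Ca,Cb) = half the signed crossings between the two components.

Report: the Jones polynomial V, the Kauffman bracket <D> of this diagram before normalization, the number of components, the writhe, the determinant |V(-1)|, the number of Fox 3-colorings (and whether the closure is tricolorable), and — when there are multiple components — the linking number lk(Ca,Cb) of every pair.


V(t) = -t^-3 + t^-2 - t^-1 + 3 - t + t^2 - t^3
bracket: -A^-12 + A^-8 - A^-4 + 3 - A^4 + A^8 - A^12, w = 0
1 component, writhe 0, over 10 crossings
det 9, colorings 27 of 3^10 — tricolorable
observation: |V(-1)| = 9: so tricolorable, since 3 divides 9


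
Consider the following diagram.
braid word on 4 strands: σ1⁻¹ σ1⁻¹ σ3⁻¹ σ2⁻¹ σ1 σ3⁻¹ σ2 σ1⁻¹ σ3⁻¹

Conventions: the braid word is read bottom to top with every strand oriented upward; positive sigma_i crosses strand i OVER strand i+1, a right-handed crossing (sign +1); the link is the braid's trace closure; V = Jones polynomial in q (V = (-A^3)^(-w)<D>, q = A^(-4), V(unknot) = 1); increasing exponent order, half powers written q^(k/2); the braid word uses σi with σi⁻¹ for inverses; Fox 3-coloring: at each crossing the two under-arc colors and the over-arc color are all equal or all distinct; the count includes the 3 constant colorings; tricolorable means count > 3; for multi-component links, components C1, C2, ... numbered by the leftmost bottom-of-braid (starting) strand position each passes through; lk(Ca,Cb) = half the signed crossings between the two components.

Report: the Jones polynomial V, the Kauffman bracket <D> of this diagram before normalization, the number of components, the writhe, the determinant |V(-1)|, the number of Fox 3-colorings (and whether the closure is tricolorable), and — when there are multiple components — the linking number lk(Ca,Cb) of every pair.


V = -q^-7 + q^-6 - q^-5 + q^-4 + q^-2
<D> = -A^-7 - A + A^5 - A^9 + A^13 (w = -5)
1 component over 9 crossings, w = -5
3 Fox colorings among 3^9, |V(-1)| = 5: not tricolorable
why: w = -5 shifts under R1 moves; the (-A^3)^(5) factor cancels that in V


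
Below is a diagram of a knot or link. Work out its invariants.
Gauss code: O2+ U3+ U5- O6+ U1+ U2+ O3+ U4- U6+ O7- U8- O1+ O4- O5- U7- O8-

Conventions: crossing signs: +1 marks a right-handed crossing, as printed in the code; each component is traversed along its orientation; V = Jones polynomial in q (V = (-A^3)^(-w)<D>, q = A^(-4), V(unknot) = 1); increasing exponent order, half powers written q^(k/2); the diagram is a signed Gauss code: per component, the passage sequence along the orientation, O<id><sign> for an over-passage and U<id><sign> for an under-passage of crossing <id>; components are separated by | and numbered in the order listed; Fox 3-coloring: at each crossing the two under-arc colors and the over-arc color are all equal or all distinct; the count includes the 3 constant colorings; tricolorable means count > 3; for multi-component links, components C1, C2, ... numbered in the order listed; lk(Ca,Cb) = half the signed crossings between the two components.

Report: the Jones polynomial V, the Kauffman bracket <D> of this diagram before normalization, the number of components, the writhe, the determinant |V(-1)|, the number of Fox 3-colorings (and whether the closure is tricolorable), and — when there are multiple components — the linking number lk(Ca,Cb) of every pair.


V(q) = -q^-3 + q^-2 - q^-1 + 3 - q + q^2 - q^3
bracket: -A^-12 + A^-8 - A^-4 + 3 - A^4 + A^8 - A^12, w = 0
1 component, writhe 0, over 8 crossings
det 9, colorings 27 of 3^8 — tricolorable
observation: w = 0 shifts under R1 moves; the (-A^3)^(0) factor cancels that in V


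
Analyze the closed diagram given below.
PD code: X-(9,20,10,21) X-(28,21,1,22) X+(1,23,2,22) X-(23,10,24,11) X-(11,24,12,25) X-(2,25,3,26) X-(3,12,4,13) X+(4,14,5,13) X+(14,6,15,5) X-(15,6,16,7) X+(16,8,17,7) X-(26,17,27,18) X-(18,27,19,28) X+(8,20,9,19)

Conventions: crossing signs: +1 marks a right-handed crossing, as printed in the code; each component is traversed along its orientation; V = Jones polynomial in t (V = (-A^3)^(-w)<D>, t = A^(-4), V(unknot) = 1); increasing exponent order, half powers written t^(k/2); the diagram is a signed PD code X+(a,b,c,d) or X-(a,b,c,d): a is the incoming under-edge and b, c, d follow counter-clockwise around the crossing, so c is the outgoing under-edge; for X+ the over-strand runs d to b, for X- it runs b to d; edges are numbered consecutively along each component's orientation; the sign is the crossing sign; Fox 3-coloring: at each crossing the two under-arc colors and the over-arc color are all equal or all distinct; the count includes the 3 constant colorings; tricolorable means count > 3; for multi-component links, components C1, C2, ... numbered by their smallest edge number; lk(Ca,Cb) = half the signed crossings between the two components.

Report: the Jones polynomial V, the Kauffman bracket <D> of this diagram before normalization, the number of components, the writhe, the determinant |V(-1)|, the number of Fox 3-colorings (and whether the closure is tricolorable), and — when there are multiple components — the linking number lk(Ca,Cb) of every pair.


Jones polynomial: V(t) = -t^-6 + t^-5 - t^-4 + 2t^-3 - t^-2 + t^-1
<D> = A^-8 - A^-4 + 2 - A^4 + A^8 - A^12; writhe -4
components 1, writhe -4 (14 crossings)
3-colorings: 3 of 3^14, det 7 — not tricolorable
note: the span of V is 5, forcing >= 5 crossings in any diagram


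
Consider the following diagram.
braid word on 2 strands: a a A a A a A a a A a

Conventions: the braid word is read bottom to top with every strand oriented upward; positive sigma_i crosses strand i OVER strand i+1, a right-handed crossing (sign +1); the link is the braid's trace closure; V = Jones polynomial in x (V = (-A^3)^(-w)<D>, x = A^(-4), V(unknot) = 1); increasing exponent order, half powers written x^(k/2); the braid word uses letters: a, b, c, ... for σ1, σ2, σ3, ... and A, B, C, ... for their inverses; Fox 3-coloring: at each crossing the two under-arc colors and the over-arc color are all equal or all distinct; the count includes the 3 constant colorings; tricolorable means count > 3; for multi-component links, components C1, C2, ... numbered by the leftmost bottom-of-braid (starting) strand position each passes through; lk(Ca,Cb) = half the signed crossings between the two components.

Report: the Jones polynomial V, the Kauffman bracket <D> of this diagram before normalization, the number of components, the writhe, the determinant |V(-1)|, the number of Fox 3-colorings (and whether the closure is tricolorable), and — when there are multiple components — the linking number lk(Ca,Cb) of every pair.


V(x) = x + x^3 - x^4
bracket: A^-7 - A^-3 - A^5, w = +3
1 component, writhe +3, over 11 crossings
det 3, colorings 9 of 3^11 — tricolorable
observation: inverse pairs cancel, leaving σ1 σ1 σ1


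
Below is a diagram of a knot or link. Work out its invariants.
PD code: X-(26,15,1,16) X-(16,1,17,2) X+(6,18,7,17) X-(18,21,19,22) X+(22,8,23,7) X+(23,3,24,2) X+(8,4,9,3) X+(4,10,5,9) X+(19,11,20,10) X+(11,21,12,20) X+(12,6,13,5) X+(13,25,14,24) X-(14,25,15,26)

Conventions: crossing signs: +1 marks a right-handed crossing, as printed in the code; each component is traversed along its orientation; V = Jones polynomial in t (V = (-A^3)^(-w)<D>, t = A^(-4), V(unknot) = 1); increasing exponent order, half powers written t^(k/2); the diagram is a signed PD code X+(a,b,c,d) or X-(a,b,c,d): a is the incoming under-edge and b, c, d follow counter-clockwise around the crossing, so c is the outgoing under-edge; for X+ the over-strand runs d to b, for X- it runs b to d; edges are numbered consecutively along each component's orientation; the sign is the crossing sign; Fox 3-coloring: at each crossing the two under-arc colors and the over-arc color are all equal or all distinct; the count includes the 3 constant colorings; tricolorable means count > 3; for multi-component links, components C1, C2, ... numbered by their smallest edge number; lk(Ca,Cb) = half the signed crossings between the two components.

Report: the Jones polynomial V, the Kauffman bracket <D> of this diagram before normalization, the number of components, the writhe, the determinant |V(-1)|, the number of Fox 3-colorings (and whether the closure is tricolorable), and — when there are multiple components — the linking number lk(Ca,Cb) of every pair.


V = 2t - 3t^2 + 4t^3 - 4t^4 + 4t^5 - 3t^6 + 2t^7 - t^8
<D> = A^-17 - 2A^-13 + 3A^-9 - 4A^-5 + 4A^-1 - 4A^3 + 3A^7 - 2A^11 (w = +5)
1 component over 13 crossings, w = +5
3 Fox colorings among 3^13, |V(-1)| = 23: not tricolorable
why: |V(-1)| = 23: so not tricolorable, since 3 does not divide 23
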